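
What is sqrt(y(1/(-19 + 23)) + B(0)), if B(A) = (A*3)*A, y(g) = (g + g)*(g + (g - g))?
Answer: sqrt(2)/4 ≈ 0.35355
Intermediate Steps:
y(g) = 2*g**2 (y(g) = (2*g)*(g + 0) = (2*g)*g = 2*g**2)
B(A) = 3*A**2 (B(A) = (3*A)*A = 3*A**2)
sqrt(y(1/(-19 + 23)) + B(0)) = sqrt(2*(1/(-19 + 23))**2 + 3*0**2) = sqrt(2*(1/4)**2 + 3*0) = sqrt(2*(1/4)**2 + 0) = sqrt(2*(1/16) + 0) = sqrt(1/8 + 0) = sqrt(1/8) = sqrt(2)/4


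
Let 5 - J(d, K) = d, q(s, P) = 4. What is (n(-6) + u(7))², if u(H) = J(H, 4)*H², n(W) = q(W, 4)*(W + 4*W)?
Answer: 47524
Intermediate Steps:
J(d, K) = 5 - d
n(W) = 20*W (n(W) = 4*(W + 4*W) = 4*(5*W) = 20*W)
u(H) = H²*(5 - H) (u(H) = (5 - H)*H² = H²*(5 - H))
(n(-6) + u(7))² = (20*(-6) + 7²*(5 - 1*7))² = (-120 + 49*(5 - 7))² = (-120 + 49*(-2))² = (-120 - 98)² = (-218)² = 47524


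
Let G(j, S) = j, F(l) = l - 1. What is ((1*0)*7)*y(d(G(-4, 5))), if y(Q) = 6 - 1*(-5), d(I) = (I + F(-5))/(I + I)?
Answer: 0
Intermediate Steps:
F(l) = -1 + l
d(I) = (-6 + I)/(2*I) (d(I) = (I + (-1 - 5))/(I + I) = (I - 6)/((2*I)) = (-6 + I)*(1/(2*I)) = (-6 + I)/(2*I))
y(Q) = 11 (y(Q) = 6 + 5 = 11)
((1*0)*7)*y(d(G(-4, 5))) = ((1*0)*7)*11 = (0*7)*11 = 0*11 = 0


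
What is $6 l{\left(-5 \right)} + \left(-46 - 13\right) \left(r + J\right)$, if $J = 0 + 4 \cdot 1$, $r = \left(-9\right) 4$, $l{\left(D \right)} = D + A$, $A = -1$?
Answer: $1852$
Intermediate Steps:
$l{\left(D \right)} = -1 + D$ ($l{\left(D \right)} = D - 1 = -1 + D$)
$r = -36$
$J = 4$ ($J = 0 + 4 = 4$)
$6 l{\left(-5 \right)} + \left(-46 - 13\right) \left(r + J\right) = 6 \left(-1 - 5\right) + \left(-46 - 13\right) \left(-36 + 4\right) = 6 \left(-6\right) - -1888 = -36 + 1888 = 1852$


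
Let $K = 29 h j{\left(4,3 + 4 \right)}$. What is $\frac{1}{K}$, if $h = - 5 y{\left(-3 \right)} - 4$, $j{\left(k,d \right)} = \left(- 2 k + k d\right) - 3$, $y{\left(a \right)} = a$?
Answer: $\frac{1}{5423} \approx 0.0001844$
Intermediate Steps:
$j{\left(k,d \right)} = -3 - 2 k + d k$ ($j{\left(k,d \right)} = \left(- 2 k + d k\right) - 3 = -3 - 2 k + d k$)
$h = 11$ ($h = \left(-5\right) \left(-3\right) - 4 = 15 - 4 = 11$)
$K = 5423$ ($K = 29 \cdot 11 \left(-3 - 8 + \left(3 + 4\right) 4\right) = 319 \left(-3 - 8 + 7 \cdot 4\right) = 319 \left(-3 - 8 + 28\right) = 319 \cdot 17 = 5423$)
$\frac{1}{K} = \frac{1}{5423}$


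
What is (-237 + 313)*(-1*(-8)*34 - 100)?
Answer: 13072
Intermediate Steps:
(-237 + 313)*(-1*(-8)*34 - 100) = 76*(8*34 - 100) = 76*(272 - 100) = 76*172 = 13072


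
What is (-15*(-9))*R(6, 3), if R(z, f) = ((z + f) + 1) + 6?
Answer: 2160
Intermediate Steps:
R(z, f) = 7 + f + z (R(z, f) = ((f + z) + 1) + 6 = (1 + f + z) + 6 = 7 + f + z)
(-15*(-9))*R(6, 3) = (-15*(-9))*(7 + 3 + 6) = 135*16 = 2160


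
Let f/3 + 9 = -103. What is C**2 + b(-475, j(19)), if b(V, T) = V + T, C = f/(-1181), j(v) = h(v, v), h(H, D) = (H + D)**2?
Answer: 1351636305/1394761 ≈ 969.08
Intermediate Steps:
f = -336 (f = -27 + 3*(-103) = -27 - 309 = -336)
h(H, D) = (D + H)**2
j(v) = 4*v**2 (j(v) = (v + v)**2 = (2*v)**2 = 4*v**2)
C = 336/1181 (C = -336/(-1181) = -336*(-1/1181) = 336/1181 ≈ 0.28450)
b(V, T) = T + V
C**2 + b(-475, j(19)) = (336/1181)**2 + (4*19**2 - 475) = 112896/1394761 + (4*361 - 475) = 112896/1394761 + (1444 - 475) = 112896/1394761 + 969 = 1351636305/1394761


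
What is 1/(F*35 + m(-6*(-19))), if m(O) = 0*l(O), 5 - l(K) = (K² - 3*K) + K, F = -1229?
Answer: -1/43015 ≈ -2.3248e-5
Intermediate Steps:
l(K) = 5 - K² + 2*K (l(K) = 5 - ((K² - 3*K) + K) = 5 - (K² - 2*K) = 5 + (-K² + 2*K) = 5 - K² + 2*K)
m(O) = 0 (m(O) = 0*(5 - O² + 2*O) = 0)
1/(F*35 + m(-6*(-19))) = 1/(-1229*35 + 0) = 1/(-43015 + 0) = 1/(-43015) = -1/43015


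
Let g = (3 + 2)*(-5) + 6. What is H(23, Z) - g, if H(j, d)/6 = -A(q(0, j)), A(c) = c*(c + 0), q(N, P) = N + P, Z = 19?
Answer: -3155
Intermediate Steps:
A(c) = c² (A(c) = c*c = c²)
H(j, d) = -6*j² (H(j, d) = 6*(-(0 + j)²) = 6*(-j²) = -6*j²)
g = -19 (g = 5*(-5) + 6 = -25 + 6 = -19)
H(23, Z) - g = -6*23² - 1*(-19) = -6*529 + 19 = -3174 + 19 = -3155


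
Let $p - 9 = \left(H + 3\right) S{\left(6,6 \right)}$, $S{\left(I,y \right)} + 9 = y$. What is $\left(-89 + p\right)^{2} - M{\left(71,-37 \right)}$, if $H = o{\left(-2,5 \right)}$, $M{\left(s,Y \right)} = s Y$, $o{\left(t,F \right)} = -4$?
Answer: $8556$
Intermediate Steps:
$S{\left(I,y \right)} = -9 + y$
$M{\left(s,Y \right)} = Y s$
$H = -4$
$p = 12$ ($p = 9 + \left(-4 + 3\right) \left(-9 + 6\right) = 9 - -3 = 9 + 3 = 12$)
$\left(-89 + p\right)^{2} - M{\left(71,-37 \right)} = \left(-89 + 12\right)^{2} - \left(-37\right) 71 = \left(-77\right)^{2} - -2627 = 5929 + 2627 = 8556$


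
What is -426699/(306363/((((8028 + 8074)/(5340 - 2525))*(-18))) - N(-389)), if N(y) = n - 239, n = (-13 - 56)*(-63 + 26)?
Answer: 41224243788/511030783 ≈ 80.669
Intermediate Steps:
n = 2553 (n = -69*(-37) = 2553)
N(y) = 2314 (N(y) = 2553 - 239 = 2314)
-426699/(306363/((((8028 + 8074)/(5340 - 2525))*(-18))) - N(-389)) = -426699/(306363/((((8028 + 8074)/(5340 - 2525))*(-18))) - 1*2314) = -426699/(306363/(((16102/2815)*(-18))) - 2314) = -426699/(306363/(-289836/2815) - 2314) = -426699/(306363*(-2815/289836) - 2314) = -426699/(-287470615/96612 - 2314) = -426699/(-511030783/96612) = -426699*(-96612/511030783) = 41224243788/511030783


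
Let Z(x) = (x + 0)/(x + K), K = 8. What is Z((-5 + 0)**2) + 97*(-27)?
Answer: -86402/33 ≈ -2618.2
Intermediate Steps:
Z(x) = x/(8 + x) (Z(x) = (x + 0)/(x + 8) = x/(8 + x))
Z((-5 + 0)**2) + 97*(-27) = (-5 + 0)**2/(8 + (-5 + 0)**2) + 97*(-27) = (-5)**2/(8 + (-5)**2) - 2619 = 25/(8 + 25) - 2619 = 25/33 - 2619 = -86402/33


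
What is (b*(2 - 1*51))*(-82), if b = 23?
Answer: 92414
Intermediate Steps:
(b*(2 - 1*51))*(-82) = (23*(2 - 1*51))*(-82) = (23*(2 - 51))*(-82) = (23*(-49))*(-82) = -1127*(-82) = 92414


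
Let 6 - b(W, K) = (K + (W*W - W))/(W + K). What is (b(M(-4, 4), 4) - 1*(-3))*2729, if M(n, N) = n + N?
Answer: 21832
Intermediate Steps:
M(n, N) = N + n
b(W, K) = 6 - (K + W² - W)/(K + W) (b(W, K) = 6 - (K + (W*W - W))/(W + K) = 6 - (K + (W² - W))/(K + W) = 6 - (K + W² - W)/(K + W))
(b(M(-4, 4), 4) - 1*(-3))*2729 = ((-(4 - 4)² + 5*4 + 7*(4 - 4))/(4 + (4 - 4)) - 1*(-3))*2729 = ((-1*0² + 20 + 7*0)/(4 + 0) + 3)*2729 = ((-1*0 + 20 + 0)/4 + 3)*2729 = ((0 + 20 + 0)/4 + 3)*2729 = ((¼)*20 + 3)*2729 = (5 + 3)*2729 = 8*2729 = 21832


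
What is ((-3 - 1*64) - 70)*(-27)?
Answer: 3699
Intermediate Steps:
((-3 - 1*64) - 70)*(-27) = ((-3 - 64) - 70)*(-27) = (-67 - 70)*(-27) = -137*(-27) = 3699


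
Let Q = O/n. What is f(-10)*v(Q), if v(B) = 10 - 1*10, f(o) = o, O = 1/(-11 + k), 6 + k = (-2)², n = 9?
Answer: 0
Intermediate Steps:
k = -2 (k = -6 + (-2)² = -6 + 4 = -2)
O = -1/13 (O = 1/(-11 - 2) = 1/(-13) = -1/13 ≈ -0.076923)
Q = -1/117 (Q = -1/13/9 = -1/13*⅑ = -1/117 ≈ -0.0085470)
v(B) = 0 (v(B) = 10 - 10 = 0)
f(-10)*v(Q) = -10*0 = 0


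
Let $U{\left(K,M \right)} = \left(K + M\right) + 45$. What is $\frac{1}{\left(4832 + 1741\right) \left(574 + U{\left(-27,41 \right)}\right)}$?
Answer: $\frac{1}{4160709} \approx 2.4034 \cdot 10^{-7}$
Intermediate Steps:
$U{\left(K,M \right)} = 45 + K + M$
$\frac{1}{\left(4832 + 1741\right) \left(574 + U{\left(-27,41 \right)}\right)} = \frac{1}{\left(4832 + 1741\right) \left(574 + \left(45 - 27 + 41\right)\right)} = \frac{1}{6573 \left(574 + 59\right)} = \frac{1}{6573 \cdot 633} = \frac{1}{4160709}$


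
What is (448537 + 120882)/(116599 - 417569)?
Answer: -569419/300970 ≈ -1.8919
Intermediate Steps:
(448537 + 120882)/(116599 - 417569) = 569419/(-300970) = 569419*(-1/300970) = -569419/300970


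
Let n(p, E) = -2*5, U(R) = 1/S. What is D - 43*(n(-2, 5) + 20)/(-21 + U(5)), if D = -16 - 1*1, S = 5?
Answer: 191/52 ≈ 3.6731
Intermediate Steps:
U(R) = 1/5
n(p, E) = -10
D = -17 (D = -16 - 1 = -17)
D - 43*(n(-2, 5) + 20)/(-21 + U(5)) = -17 - 43*(-10 + 20)/(-21 + 1/5) = -17 - 430/(-104/5) = -17 - 430*(-5)/104 = -17 - 43*(-25/52) = -17 + 1075/52 = 191/52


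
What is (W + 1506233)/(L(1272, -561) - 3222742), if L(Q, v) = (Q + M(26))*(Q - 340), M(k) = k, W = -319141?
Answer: -593546/1006503 ≈ -0.58971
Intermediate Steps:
L(Q, v) = (-340 + Q)*(26 + Q) (L(Q, v) = (Q + 26)*(Q - 340) = (26 + Q)*(-340 + Q) = (-340 + Q)*(26 + Q))
(W + 1506233)/(L(1272, -561) - 3222742) = (-319141 + 1506233)/((-8840 + 1272² - 314*1272) - 3222742) = 1187092/((-8840 + 1617984 - 399408) - 3222742) = 1187092/(1209736 - 3222742) = 1187092/(-2013006) = 1187092*(-1/2013006) = -593546/1006503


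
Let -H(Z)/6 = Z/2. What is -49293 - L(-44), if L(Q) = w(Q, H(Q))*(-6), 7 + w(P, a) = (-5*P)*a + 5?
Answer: 124935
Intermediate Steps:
H(Z) = -3*Z (H(Z) = -6*Z/2 = -3*Z)
w(P, a) = -2 - 5*P*a (w(P, a) = -7 + ((-5*P)*a + 5) = -7 + (-5*P*a + 5) = -7 + (5 - 5*P*a) = -2 - 5*P*a)
L(Q) = 12 - 90*Q**2 (L(Q) = (-2 - 5*Q*(-3*Q))*(-6) = (-2 + 15*Q**2)*(-6) = 12 - 90*Q**2)
-49293 - L(-44) = -49293 - (12 - 90*(-44)**2) = -49293 - (12 - 90*1936) = -49293 - (12 - 174240) = -49293 - 1*(-174228) = -49293 + 174228 = 124935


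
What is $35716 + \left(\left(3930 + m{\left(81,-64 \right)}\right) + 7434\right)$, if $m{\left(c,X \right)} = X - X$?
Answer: $47080$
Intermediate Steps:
$m{\left(c,X \right)} = 0$
$35716 + \left(\left(3930 + m{\left(81,-64 \right)}\right) + 7434\right) = 35716 + \left(\left(3930 + 0\right) + 7434\right) = 35716 + \left(3930 + 7434\right) = 35716 + 11364 = 47080$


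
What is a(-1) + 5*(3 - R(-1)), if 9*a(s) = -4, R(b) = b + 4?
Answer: -4/9 ≈ -0.44444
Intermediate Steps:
R(b) = 4 + b
a(s) = -4/9 (a(s) = (⅑)*(-4) = -4/9)
a(-1) + 5*(3 - R(-1)) = -4/9 + 5*(3 - (4 - 1)) = -4/9 + 5*(3 - 1*3) = -4/9 + 5*(3 - 3) = -4/9 + 5*0 = -4/9 + 0 = -4/9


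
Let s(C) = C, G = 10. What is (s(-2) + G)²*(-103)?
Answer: -6592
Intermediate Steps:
(s(-2) + G)²*(-103) = (-2 + 10)²*(-103) = 8²*(-103) = 64*(-103) = -6592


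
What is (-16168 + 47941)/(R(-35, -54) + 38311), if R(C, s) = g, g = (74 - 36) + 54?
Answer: 623/753 ≈ 0.82736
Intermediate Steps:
g = 92 (g = 38 + 54 = 92)
R(C, s) = 92
(-16168 + 47941)/(R(-35, -54) + 38311) = (-16168 + 47941)/(92 + 38311) = 31773/38403 = 31773*(1/38403) = 623/753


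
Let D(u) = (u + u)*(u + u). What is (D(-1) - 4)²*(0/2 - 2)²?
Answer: 0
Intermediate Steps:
D(u) = 4*u² (D(u) = (2*u)*(2*u) = 4*u²)
(D(-1) - 4)²*(0/2 - 2)² = (4*(-1)² - 4)²*(0/2 - 2)² = (4*1 - 4)²*(0*(½) - 2)² = (4 - 4)²*(0 - 2)² = 0²*(-2)² = 0*4 = 0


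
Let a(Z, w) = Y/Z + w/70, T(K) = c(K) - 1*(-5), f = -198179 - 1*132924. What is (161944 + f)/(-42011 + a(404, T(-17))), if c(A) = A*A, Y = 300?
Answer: 85425295/21213059 ≈ 4.0270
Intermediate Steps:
c(A) = A²
f = -331103 (f = -198179 - 132924 = -331103)
T(K) = 5 + K² (T(K) = K² - 1*(-5) = K² + 5 = 5 + K²)
a(Z, w) = 300/Z + w/70
(161944 + f)/(-42011 + a(404, T(-17))) = (161944 - 331103)/(-42011 + (300/404 + (5 + (-17)²)/70)) = -169159/(-42011 + (300*(1/404) + (5 + 289)/70)) = -169159/(-42011 + (75/101 + (1/70)*294)) = -169159/(-42011 + (75/101 + 21/5)) = -169159/(-42011 + 2496/505) = -169159/(-21213059/505) = -169159*(-505/21213059) = 85425295/21213059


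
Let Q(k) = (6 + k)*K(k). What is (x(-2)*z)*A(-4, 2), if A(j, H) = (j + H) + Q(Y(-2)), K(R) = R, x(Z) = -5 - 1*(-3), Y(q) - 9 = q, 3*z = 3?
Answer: -178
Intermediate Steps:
z = 1 (z = (1/3)*3 = 1)
Y(q) = 9 + q
x(Z) = -2 (x(Z) = -5 + 3 = -2)
Q(k) = k*(6 + k) (Q(k) = (6 + k)*k = k*(6 + k))
A(j, H) = 91 + H + j (A(j, H) = (j + H) + (9 - 2)*(6 + (9 - 2)) = (H + j) + 7*(6 + 7) = (H + j) + 7*13 = (H + j) + 91 = 91 + H + j)
(x(-2)*z)*A(-4, 2) = (-2*1)*(91 + 2 - 4) = -2*89 = -178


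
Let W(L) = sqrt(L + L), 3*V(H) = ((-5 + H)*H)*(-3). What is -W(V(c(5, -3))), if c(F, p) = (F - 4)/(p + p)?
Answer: -I*sqrt(62)/6 ≈ -1.3123*I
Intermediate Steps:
c(F, p) = (-4 + F)/(2*p) (c(F, p) = (-4 + F)/((2*p)) = (-4 + F)*(1/(2*p)) = (-4 + F)/(2*p))
V(H) = -H*(-5 + H) (V(H) = (((-5 + H)*H)*(-3))/3 = ((H*(-5 + H))*(-3))/3 = (-3*H*(-5 + H))/3 = -H*(-5 + H))
W(L) = sqrt(2)*sqrt(L) (W(L) = sqrt(2*L) = sqrt(2)*sqrt(L))
-W(V(c(5, -3))) = -sqrt(2)*sqrt(((1/2)*(-4 + 5)/(-3))*(5 - (-4 + 5)/(2*(-3)))) = -sqrt(2)*sqrt(((1/2)*(-1/3)*1)*(5 - (-1)/(2*3))) = -sqrt(2)*sqrt(-(5 - 1*(-1/6))/6) = -sqrt(2)*sqrt(-(5 + 1/6)/6) = -sqrt(2)*sqrt(-1/6*31/6) = -sqrt(2)*sqrt(-31/36) = -sqrt(2)*I*sqrt(31)/6 = -I*sqrt(62)/6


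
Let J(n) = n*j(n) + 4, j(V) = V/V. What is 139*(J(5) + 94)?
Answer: 14317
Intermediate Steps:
j(V) = 1
J(n) = 4 + n (J(n) = n*1 + 4 = n + 4 = 4 + n)
139*(J(5) + 94) = 139*((4 + 5) + 94) = 139*(9 + 94) = 139*103 = 14317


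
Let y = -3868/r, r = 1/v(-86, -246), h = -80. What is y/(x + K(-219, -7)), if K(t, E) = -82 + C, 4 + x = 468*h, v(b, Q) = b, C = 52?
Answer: -166324/18737 ≈ -8.8768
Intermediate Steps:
x = -37444 (x = -4 + 468*(-80) = -4 - 37440 = -37444)
K(t, E) = -30 (K(t, E) = -82 + 52 = -30)
r = -1/86 (r = 1/(-86) = -1/86 ≈ -0.011628)
y = 332648 (y = -3868/(-1/86) = -3868*(-86) = 332648)
y/(x + K(-219, -7)) = 332648/(-37444 - 30) = 332648/(-37474) = 332648*(-1/37474) = -166324/18737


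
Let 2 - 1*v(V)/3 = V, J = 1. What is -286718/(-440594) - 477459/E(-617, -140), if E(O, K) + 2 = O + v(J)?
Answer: 195308153/251768 ≈ 775.75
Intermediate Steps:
v(V) = 6 - 3*V
E(O, K) = 1 + O (E(O, K) = -2 + (O + (6 - 3*1)) = -2 + (O + (6 - 3)) = -2 + (O + 3) = -2 + (3 + O) = 1 + O)
-286718/(-440594) - 477459/E(-617, -140) = -286718/(-440594) - 477459/(1 - 617) = -286718*(-1/440594) - 477459/(-616) = 143359/220297 - 477459*(-1/616) = 143359/220297 + 477459/616 = 195308153/251768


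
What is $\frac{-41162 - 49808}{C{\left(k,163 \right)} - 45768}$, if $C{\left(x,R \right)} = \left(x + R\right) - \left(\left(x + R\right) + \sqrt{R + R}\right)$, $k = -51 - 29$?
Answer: $\frac{2081757480}{1047354749} - \frac{45485 \sqrt{326}}{1047354749} \approx 1.9868$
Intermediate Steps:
$k = -80$ ($k = -51 - 29 = -80$)
$C{\left(x,R \right)} = - \sqrt{2} \sqrt{R}$ ($C{\left(x,R \right)} = \left(R + x\right) - \left(\left(R + x\right) + \sqrt{2 R}\right) = \left(R + x\right) - \left(\left(R + x\right) + \sqrt{2} \sqrt{R}\right) = \left(R + x\right) - \left(R + x + \sqrt{2} \sqrt{R}\right) = - \sqrt{2} \sqrt{R}$)
$\frac{-41162 - 49808}{C{\left(k,163 \right)} - 45768} = \frac{-41162 - 49808}{- \sqrt{2} \sqrt{163} - 45768} = - \frac{90970}{- \sqrt{326} - 45768} = - \frac{90970}{-45768 - \sqrt{326}}$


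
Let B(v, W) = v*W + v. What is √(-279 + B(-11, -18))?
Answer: 2*I*√23 ≈ 9.5917*I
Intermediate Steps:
B(v, W) = v + W*v (B(v, W) = W*v + v = v + W*v)
√(-279 + B(-11, -18)) = √(-279 - 11*(1 - 18)) = √(-279 - 11*(-17)) = √(-279 + 187) = √(-92) = 2*I*√23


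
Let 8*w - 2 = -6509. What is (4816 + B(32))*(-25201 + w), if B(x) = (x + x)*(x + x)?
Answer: -231840110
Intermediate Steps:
w = -6507/8 (w = ¼ + (⅛)*(-6509) = ¼ - 6509/8 = -6507/8 ≈ -813.38)
B(x) = 4*x² (B(x) = (2*x)*(2*x) = 4*x²)
(4816 + B(32))*(-25201 + w) = (4816 + 4*32²)*(-25201 - 6507/8) = (4816 + 4*1024)*(-208115/8) = (4816 + 4096)*(-208115/8) = 8912*(-208115/8) = -231840110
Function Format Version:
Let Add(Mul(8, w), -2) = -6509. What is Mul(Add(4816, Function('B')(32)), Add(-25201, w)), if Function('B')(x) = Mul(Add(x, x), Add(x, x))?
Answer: -231840110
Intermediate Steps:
w = Rational(-6507, 8) (w = Add(Rational(1, 4), Mul(Rational(1, 8), -6509)) = Add(Rational(1, 4), Rational(-6509, 8)) = Rational(-6507, 8) ≈ -813.38)
Function('B')(x) = Mul(4, Pow(x, 2)) (Function('B')(x) = Mul(Mul(2, x), Mul(2, x)) = Mul(4, Pow(x, 2)))
Mul(Add(4816, Function('B')(32)), Add(-25201, w)) = Mul(Add(4816, Mul(4, Pow(32, 2))), Add(-25201, Rational(-6507, 8))) = Mul(Add(4816, Mul(4, 1024)), Rational(-208115, 8)) = Mul(Add(4816, 4096), Rational(-208115, 8)) = Mul(8912, Rational(-208115, 8)) = -231840110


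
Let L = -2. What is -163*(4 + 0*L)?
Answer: -652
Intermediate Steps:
-163*(4 + 0*L) = -163*(4 + 0*(-2)) = -163*(4 + 0) = -163*4 = -652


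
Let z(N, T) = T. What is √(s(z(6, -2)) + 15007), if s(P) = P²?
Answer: √15011 ≈ 122.52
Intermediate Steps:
√(s(z(6, -2)) + 15007) = √((-2)² + 15007) = √(4 + 15007) = √15011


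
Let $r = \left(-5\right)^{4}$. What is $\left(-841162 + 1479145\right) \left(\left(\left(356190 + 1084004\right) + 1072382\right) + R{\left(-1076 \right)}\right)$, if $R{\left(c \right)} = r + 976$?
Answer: $1604002184991$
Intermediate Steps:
$r = 625$
$R{\left(c \right)} = 1601$ ($R{\left(c \right)} = 625 + 976 = 1601$)
$\left(-841162 + 1479145\right) \left(\left(\left(356190 + 1084004\right) + 1072382\right) + R{\left(-1076 \right)}\right) = \left(-841162 + 1479145\right) \left(\left(\left(356190 + 1084004\right) + 1072382\right) + 1601\right) = 637983 \left(\left(1440194 + 1072382\right) + 1601\right) = 637983 \left(2512576 + 1601\right) = 637983 \cdot 2514177 = 1604002184991$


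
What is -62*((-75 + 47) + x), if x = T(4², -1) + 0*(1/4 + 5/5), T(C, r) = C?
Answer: 744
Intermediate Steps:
x = 16 (x = 4² + 0*(1/4 + 5/5) = 16 + 0*(1*(¼) + 5*(⅕)) = 16 + 0*(¼ + 1) = 16 + 0*(5/4) = 16 + 0 = 16)
-62*((-75 + 47) + x) = -62*((-75 + 47) + 16) = -62*(-28 + 16) = -62*(-12) = 744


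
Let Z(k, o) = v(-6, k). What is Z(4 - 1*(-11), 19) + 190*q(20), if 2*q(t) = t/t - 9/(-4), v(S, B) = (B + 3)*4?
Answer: 1523/4 ≈ 380.75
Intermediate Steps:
v(S, B) = 12 + 4*B (v(S, B) = (3 + B)*4 = 12 + 4*B)
Z(k, o) = 12 + 4*k
q(t) = 13/8 (q(t) = (t/t - 9/(-4))/2 = (1 - 9*(-¼))/2 = (1 + 9/4)/2 = (½)*(13/4) = 13/8)
Z(4 - 1*(-11), 19) + 190*q(20) = (12 + 4*(4 - 1*(-11))) + 190*(13/8) = (12 + 4*(4 + 11)) + 1235/4 = (12 + 4*15) + 1235/4 = (12 + 60) + 1235/4 = 72 + 1235/4 = 1523/4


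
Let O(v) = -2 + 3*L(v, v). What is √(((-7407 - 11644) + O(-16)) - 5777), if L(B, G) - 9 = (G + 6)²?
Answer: I*√24503 ≈ 156.53*I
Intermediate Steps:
L(B, G) = 9 + (6 + G)² (L(B, G) = 9 + (G + 6)² = 9 + (6 + G)²)
O(v) = 25 + 3*(6 + v)² (O(v) = -2 + 3*(9 + (6 + v)²) = -2 + (27 + 3*(6 + v)²) = 25 + 3*(6 + v)²)
√(((-7407 - 11644) + O(-16)) - 5777) = √(((-7407 - 11644) + (25 + 3*(6 - 16)²)) - 5777) = √((-19051 + (25 + 3*(-10)²)) - 5777) = √((-19051 + (25 + 3*100)) - 5777) = √((-19051 + (25 + 300)) - 5777) = √((-19051 + 325) - 5777) = √(-18726 - 5777) = √(-24503) = I*√24503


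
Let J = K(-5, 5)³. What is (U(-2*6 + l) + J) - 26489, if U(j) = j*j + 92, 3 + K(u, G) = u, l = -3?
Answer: -26684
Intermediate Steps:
K(u, G) = -3 + u
J = -512 (J = (-3 - 5)³ = (-8)³ = -512)
U(j) = 92 + j² (U(j) = j² + 92 = 92 + j²)
(U(-2*6 + l) + J) - 26489 = ((92 + (-2*6 - 3)²) - 512) - 26489 = ((92 + (-12 - 3)²) - 512) - 26489 = ((92 + (-15)²) - 512) - 26489 = ((92 + 225) - 512) - 26489 = (317 - 512) - 26489 = -195 - 26489 = -26684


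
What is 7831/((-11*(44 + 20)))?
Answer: -7831/704 ≈ -11.124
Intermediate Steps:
7831/((-11*(44 + 20))) = 7831/((-11*64)) = 7831/(-704) = 7831*(-1/704) = -7831/704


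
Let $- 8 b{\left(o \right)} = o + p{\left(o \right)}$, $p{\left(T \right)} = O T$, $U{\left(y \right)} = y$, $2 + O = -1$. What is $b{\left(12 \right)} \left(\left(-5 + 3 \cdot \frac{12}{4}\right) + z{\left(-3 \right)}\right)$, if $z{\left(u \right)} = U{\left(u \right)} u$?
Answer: $39$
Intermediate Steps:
$O = -3$ ($O = -2 - 1 = -3$)
$p{\left(T \right)} = - 3 T$
$z{\left(u \right)} = u^{2}$ ($z{\left(u \right)} = u u = u^{2}$)
$b{\left(o \right)} = \frac{o}{4}$ ($b{\left(o \right)} = - \frac{o - 3 o}{8} = - \frac{\left(-2\right) o}{8} = \frac{o}{4}$)
$b{\left(12 \right)} \left(\left(-5 + 3 \cdot \frac{12}{4}\right) + z{\left(-3 \right)}\right) = \frac{1}{4} \cdot 12 \left(\left(-5 + 3 \cdot \frac{12}{4}\right) + \left(-3\right)^{2}\right) = 3 \left(\left(-5 + 3 \cdot 12 \cdot \frac{1}{4}\right) + 9\right) = 3 \left(\left(-5 + 3 \cdot 3\right) + 9\right) = 3 \left(\left(-5 + 9\right) + 9\right) = 3 \left(4 + 9\right) = 3 \cdot 13 = 39$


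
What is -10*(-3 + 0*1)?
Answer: 30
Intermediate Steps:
-10*(-3 + 0*1) = -10*(-3 + 0) = -10*(-3) = 30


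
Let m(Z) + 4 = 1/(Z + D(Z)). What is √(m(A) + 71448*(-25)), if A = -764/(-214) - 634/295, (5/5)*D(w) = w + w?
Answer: I*√8084946410582901/67278 ≈ 1336.5*I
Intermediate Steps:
D(w) = 2*w (D(w) = w + w = 2*w)
A = 44852/31565 (A = -764*(-1/214) - 634*1/295 = 382/107 - 634/295 = 44852/31565 ≈ 1.4209)
m(Z) = -4 + 1/(3*Z) (m(Z) = -4 + 1/(Z + 2*Z) = -4 + 1/(3*Z))
√(m(A) + 71448*(-25)) = √((-4 + 1/(3*(44852/31565))) + 71448*(-25)) = √((-4 + (⅓)*(31565/44852)) - 1786200) = √((-4 + 31565/134556) - 1786200) = √(-506659/134556 - 1786200) = √(-240344433859/134556) = I*√8084946410582901/67278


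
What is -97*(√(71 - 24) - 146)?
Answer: 14162 - 97*√47 ≈ 13497.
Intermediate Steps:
-97*(√(71 - 24) - 146) = -97*(√47 - 146) = -97*(-146 + √47) = 14162 - 97*√47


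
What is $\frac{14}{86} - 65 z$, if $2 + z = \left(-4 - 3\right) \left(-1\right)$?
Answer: $- \frac{13968}{43} \approx -324.84$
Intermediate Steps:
$z = 5$ ($z = -2 + \left(-4 - 3\right) \left(-1\right) = -2 - -7 = -2 + 7 = 5$)
$\frac{14}{86} - 65 z = \frac{14}{86} - 325 = 14 \cdot \frac{1}{86} - 325 = \frac{7}{43} - 325 = - \frac{13968}{43}$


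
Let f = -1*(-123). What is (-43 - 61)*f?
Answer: -12792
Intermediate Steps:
f = 123
(-43 - 61)*f = (-43 - 61)*123 = -104*123 = -12792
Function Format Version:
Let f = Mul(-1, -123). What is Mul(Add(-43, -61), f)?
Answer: -12792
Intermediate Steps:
f = 123
Mul(Add(-43, -61), f) = Mul(Add(-43, -61), 123) = Mul(-104, 123) = -12792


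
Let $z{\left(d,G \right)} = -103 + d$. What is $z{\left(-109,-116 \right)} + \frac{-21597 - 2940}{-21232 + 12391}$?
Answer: $- \frac{616585}{2947} \approx -209.22$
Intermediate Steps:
$z{\left(-109,-116 \right)} + \frac{-21597 - 2940}{-21232 + 12391} = \left(-103 - 109\right) + \frac{-21597 - 2940}{-21232 + 12391} = -212 - \frac{24537}{-8841} = -212 - - \frac{8179}{2947} = -212 + \frac{8179}{2947} = - \frac{616585}{2947}$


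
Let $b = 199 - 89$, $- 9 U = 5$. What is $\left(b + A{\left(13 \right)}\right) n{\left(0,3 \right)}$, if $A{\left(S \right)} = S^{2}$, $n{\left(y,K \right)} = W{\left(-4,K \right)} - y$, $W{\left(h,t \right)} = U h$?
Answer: $620$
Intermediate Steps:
$U = - \frac{5}{9}$ ($U = \left(- \frac{1}{9}\right) 5 = - \frac{5}{9} \approx -0.55556$)
$W{\left(h,t \right)} = - \frac{5 h}{9}$
$n{\left(y,K \right)} = \frac{20}{9} - y$ ($n{\left(y,K \right)} = \left(- \frac{5}{9}\right) \left(-4\right) - y = \frac{20}{9} - y$)
$b = 110$ ($b = 199 - 89 = 110$)
$\left(b + A{\left(13 \right)}\right) n{\left(0,3 \right)} = \left(110 + 13^{2}\right) \left(\frac{20}{9} - 0\right) = \left(110 + 169\right) \left(\frac{20}{9} + 0\right) = 279 \cdot \frac{20}{9} = 620$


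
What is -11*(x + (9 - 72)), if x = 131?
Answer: -748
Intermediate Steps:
-11*(x + (9 - 72)) = -11*(131 + (9 - 72)) = -11*(131 - 63) = -11*68 = -748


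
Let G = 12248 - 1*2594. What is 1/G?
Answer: 1/9654 ≈ 0.00010358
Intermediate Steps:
G = 9654 (G = 12248 - 2594 = 9654)
1/G = 1/9654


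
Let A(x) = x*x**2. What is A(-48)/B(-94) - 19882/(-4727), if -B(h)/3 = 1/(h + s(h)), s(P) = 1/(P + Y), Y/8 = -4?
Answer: -114670073946/33089 ≈ -3.4655e+6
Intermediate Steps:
Y = -32 (Y = 8*(-4) = -32)
A(x) = x**3
s(P) = 1/(-32 + P) (s(P) = 1/(P - 32) = 1/(-32 + P))
B(h) = -3/(h + 1/(-32 + h))
A(-48)/B(-94) - 19882/(-4727) = (-48)**3/((3*(32 - 1*(-94))/(1 - 94*(-32 - 94)))) - 19882/(-4727) = -110592*(1 - 94*(-126))/(3*(32 + 94)) - 19882*(-1/4727) = -110592/(3*126/(1 + 11844)) + 19882/4727 = -110592/(3*126/11845) + 19882/4727 = -110592/(3*(1/11845)*126) + 19882/4727 = -110592/378/11845 + 19882/4727 = -110592*11845/378 + 19882/4727 = -24258560/7 + 19882/4727 = -114670073946/33089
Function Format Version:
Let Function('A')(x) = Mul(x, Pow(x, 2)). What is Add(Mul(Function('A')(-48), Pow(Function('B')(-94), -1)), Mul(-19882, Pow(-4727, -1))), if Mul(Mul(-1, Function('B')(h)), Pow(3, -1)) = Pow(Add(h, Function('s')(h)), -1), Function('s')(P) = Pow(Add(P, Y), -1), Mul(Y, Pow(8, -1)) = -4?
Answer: Rational(-114670073946, 33089) ≈ -3.4655e+6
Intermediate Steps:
Y = -32 (Y = Mul(8, -4) = -32)
Function('A')(x) = Pow(x, 3)
Function('s')(P) = Pow(Add(-32, P), -1) (Function('s')(P) = Pow(Add(P, -32), -1) = Pow(Add(-32, P), -1))
Function('B')(h) = Mul(-3, Pow(Add(h, Pow(Add(-32, h), -1)), -1))
Add(Mul(Function('A')(-48), Pow(Function('B')(-94), -1)), Mul(-19882, Pow(-4727, -1))) = Add(Mul(Pow(-48, 3), Pow(Mul(3, Pow(Add(1, Mul(-94, Add(-32, -94))), -1), Add(32, Mul(-1, -94))), -1)), Mul(-19882, Pow(-4727, -1))) = Add(Mul(-110592, Pow(Mul(3, Pow(Add(1, Mul(-94, -126)), -1), Add(32, 94)), -1)), Mul(-19882, Rational(-1, 4727))) = Add(Mul(-110592, Pow(Mul(3, Pow(Add(1, 11844), -1), 126), -1)), Rational(19882, 4727)) = Add(Mul(-110592, Pow(Mul(3, Pow(11845, -1), 126), -1)), Rational(19882, 4727)) = Add(Mul(-110592, Pow(Mul(3, Rational(1, 11845), 126), -1)), Rational(19882, 4727)) = Add(Mul(-110592, Pow(Rational(378, 11845), -1)), Rational(19882, 4727)) = Add(Mul(-110592, Rational(11845, 378)), Rational(19882, 4727)) = Add(Rational(-24258560, 7), Rational(19882, 4727)) = Rational(-114670073946, 33089)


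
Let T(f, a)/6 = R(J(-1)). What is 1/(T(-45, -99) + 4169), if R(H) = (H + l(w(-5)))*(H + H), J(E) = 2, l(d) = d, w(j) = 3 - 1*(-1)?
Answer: 1/4313 ≈ 0.00023186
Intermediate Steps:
w(j) = 4 (w(j) = 3 + 1 = 4)
R(H) = 2*H*(4 + H) (R(H) = (H + 4)*(H + H) = (4 + H)*(2*H) = 2*H*(4 + H))
T(f, a) = 144 (T(f, a) = 6*(2*2*(4 + 2)) = 6*(2*2*6) = 6*24 = 144)
1/(T(-45, -99) + 4169) = 1/(144 + 4169) = 1/4313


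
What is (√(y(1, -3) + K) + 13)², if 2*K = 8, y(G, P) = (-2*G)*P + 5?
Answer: (13 + √15)² ≈ 284.70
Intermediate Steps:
y(G, P) = 5 - 2*G*P (y(G, P) = -2*G*P + 5 = 5 - 2*G*P)
K = 4 (K = (½)*8 = 4)
(√(y(1, -3) + K) + 13)² = (√((5 - 2*1*(-3)) + 4) + 13)² = (√((5 + 6) + 4) + 13)² = (√(11 + 4) + 13)² = (√15 + 13)² = (13 + √15)²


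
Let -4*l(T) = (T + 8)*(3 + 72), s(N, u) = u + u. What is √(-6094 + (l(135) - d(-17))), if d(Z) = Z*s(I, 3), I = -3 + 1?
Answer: I*√34693/2 ≈ 93.13*I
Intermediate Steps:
I = -2
s(N, u) = 2*u
l(T) = -150 - 75*T/4 (l(T) = -(T + 8)*(3 + 72)/4 = -(8 + T)*75/4 = -(600 + 75*T)/4 = -150 - 75*T/4)
d(Z) = 6*Z (d(Z) = Z*(2*3) = Z*6 = 6*Z)
√(-6094 + (l(135) - d(-17))) = √(-6094 + ((-150 - 75/4*135) - 6*(-17))) = √(-6094 + ((-150 - 10125/4) - 1*(-102))) = √(-6094 + (-10725/4 + 102)) = √(-6094 - 10317/4) = √(-34693/4) = I*√34693/2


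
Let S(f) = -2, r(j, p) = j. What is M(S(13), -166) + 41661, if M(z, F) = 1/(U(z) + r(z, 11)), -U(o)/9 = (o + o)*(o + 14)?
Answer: 17914231/430 ≈ 41661.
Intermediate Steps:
U(o) = -18*o*(14 + o) (U(o) = -9*(o + o)*(o + 14) = -9*2*o*(14 + o) = -18*o*(14 + o))
M(z, F) = 1/(z - 18*z*(14 + z)) (M(z, F) = 1/(-18*z*(14 + z) + z) = 1/(z - 18*z*(14 + z)))
M(S(13), -166) + 41661 = -1/(-2*(251 + 18*(-2))) + 41661 = -1*(-½)/(251 - 36) + 41661 = -1*(-½)/215 + 41661 = -1*(-½)*1/215 + 41661 = 1/430 + 41661 = 17914231/430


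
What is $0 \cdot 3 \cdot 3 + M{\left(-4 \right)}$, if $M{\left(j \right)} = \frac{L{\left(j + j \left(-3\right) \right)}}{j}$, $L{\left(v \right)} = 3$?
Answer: $- \frac{3}{4} \approx -0.75$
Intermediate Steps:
$M{\left(j \right)} = \frac{3}{j}$
$0 \cdot 3 \cdot 3 + M{\left(-4 \right)} = 0 \cdot 3 \cdot 3 + \frac{3}{-4} = 0 \cdot 3 + 3 \left(- \frac{1}{4}\right) = 0 - \frac{3}{4} = - \frac{3}{4}$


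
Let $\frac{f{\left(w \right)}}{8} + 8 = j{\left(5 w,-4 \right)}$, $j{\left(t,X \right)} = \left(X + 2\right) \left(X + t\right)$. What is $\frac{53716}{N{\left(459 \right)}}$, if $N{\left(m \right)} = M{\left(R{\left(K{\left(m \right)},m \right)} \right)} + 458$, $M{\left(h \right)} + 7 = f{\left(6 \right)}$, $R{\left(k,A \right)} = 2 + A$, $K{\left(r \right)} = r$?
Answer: $- \frac{53716}{29} \approx -1852.3$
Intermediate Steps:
$j{\left(t,X \right)} = \left(2 + X\right) \left(X + t\right)$
$f{\left(w \right)} = - 80 w$ ($f{\left(w \right)} = -64 + 8 \left(\left(-4\right)^{2} + 2 \left(-4\right) + 2 \cdot 5 w - 4 \cdot 5 w\right) = -64 + 8 \left(16 - 8 + 10 w - 20 w\right) = -64 + 8 \left(8 - 10 w\right) = -64 - \left(-64 + 80 w\right) = - 80 w$)
$M{\left(h \right)} = -487$ ($M{\left(h \right)} = -7 - 480 = -487$)
$N{\left(m \right)} = -29$ ($N{\left(m \right)} = -487 + 458 = -29$)
$\frac{53716}{N{\left(459 \right)}} = \frac{53716}{-29} = 53716 \left(- \frac{1}{29}\right) = - \frac{53716}{29}$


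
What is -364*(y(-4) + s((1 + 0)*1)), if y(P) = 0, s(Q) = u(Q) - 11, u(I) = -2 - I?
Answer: 5096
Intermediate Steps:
s(Q) = -13 - Q (s(Q) = (-2 - Q) - 11 = -13 - Q)
-364*(y(-4) + s((1 + 0)*1)) = -364*(0 + (-13 - (1 + 0))) = -364*(0 + (-13 - 1)) = -364*(0 - 14) = -364*(-14) = 5096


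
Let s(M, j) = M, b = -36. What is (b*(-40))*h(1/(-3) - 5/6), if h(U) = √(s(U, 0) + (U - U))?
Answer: 240*I*√42 ≈ 1555.4*I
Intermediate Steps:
h(U) = √U (h(U) = √(U + (U - U)) = √(U + 0) = √U)
(b*(-40))*h(1/(-3) - 5/6) = (-36*(-40))*√(1/(-3) - 5/6) = 1440*√(1*(-⅓) - 5*⅙) = 1440*√(-⅓ - ⅚) = 1440*√(-7/6) = 1440*(I*√42/6) = 240*I*√42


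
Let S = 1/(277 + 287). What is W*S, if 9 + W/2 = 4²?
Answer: 7/282 ≈ 0.024823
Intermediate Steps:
W = 14 (W = -18 + 2*4² = -18 + 2*16 = -18 + 32 = 14)
S = 1/564 ≈ 0.0017731
W*S = 14*(1/564) = 7/282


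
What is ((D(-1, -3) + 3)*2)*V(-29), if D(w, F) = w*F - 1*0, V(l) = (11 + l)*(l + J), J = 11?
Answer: 3888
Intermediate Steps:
V(l) = (11 + l)**2 (V(l) = (11 + l)*(l + 11) = (11 + l)*(11 + l) = (11 + l)**2)
D(w, F) = F*w (D(w, F) = F*w + 0 = F*w)
((D(-1, -3) + 3)*2)*V(-29) = ((-3*(-1) + 3)*2)*(121 + (-29)**2 + 22*(-29)) = ((3 + 3)*2)*(121 + 841 - 638) = (6*2)*324 = 12*324 = 3888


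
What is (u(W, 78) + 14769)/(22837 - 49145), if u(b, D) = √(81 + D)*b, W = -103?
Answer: -14769/26308 + 103*√159/26308 ≈ -0.51202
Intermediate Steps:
u(b, D) = b*√(81 + D)
(u(W, 78) + 14769)/(22837 - 49145) = (-103*√(81 + 78) + 14769)/(22837 - 49145) = (-103*√159 + 14769)/(-26308) = (14769 - 103*√159)*(-1/26308) = -14769/26308 + 103*√159/26308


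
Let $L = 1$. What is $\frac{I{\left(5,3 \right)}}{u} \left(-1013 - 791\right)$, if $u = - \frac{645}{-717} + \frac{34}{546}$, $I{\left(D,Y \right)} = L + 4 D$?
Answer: $- \frac{1235908674}{31379} \approx -39387.0$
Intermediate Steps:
$I{\left(D,Y \right)} = 1 + 4 D$
$u = \frac{62758}{65247}$ ($u = \left(-645\right) \left(- \frac{1}{717}\right) + 34 \cdot \frac{1}{546} = \frac{215}{239} + \frac{17}{273} = \frac{62758}{65247} \approx 0.96185$)
$\frac{I{\left(5,3 \right)}}{u} \left(-1013 - 791\right) = \frac{1 + 4 \cdot 5}{\frac{62758}{65247}} \left(-1013 - 791\right) = \left(1 + 20\right) \frac{65247}{62758} \left(-1804\right) = 21 \cdot \frac{65247}{62758} \left(-1804\right) = \frac{1370187}{62758} \left(-1804\right) = - \frac{1235908674}{31379}$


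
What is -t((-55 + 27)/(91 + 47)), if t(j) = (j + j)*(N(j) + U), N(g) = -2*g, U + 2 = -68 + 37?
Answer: -62972/4761 ≈ -13.227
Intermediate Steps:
U = -33 (U = -2 + (-68 + 37) = -2 - 31 = -33)
t(j) = 2*j*(-33 - 2*j) (t(j) = (j + j)*(-2*j - 33) = (2*j)*(-33 - 2*j) = 2*j*(-33 - 2*j))
-t((-55 + 27)/(91 + 47)) = -(-2)*(-55 + 27)/(91 + 47)*(33 + 2*((-55 + 27)/(91 + 47))) = -(-2)*(-28/138)*(33 + 2*(-28/138)) = -(-2)*(-28*1/138)*(33 + 2*(-28*1/138)) = -(-2)*(-14)*(33 + 2*(-14/69))/69 = -(-2)*(-14)*(33 - 28/69)/69 = -(-2)*(-14)*2249/(69*69) = -1*62972/4761 = -62972/4761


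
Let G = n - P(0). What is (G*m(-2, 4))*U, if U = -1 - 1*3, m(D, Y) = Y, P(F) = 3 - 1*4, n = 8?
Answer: -144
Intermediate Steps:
P(F) = -1 (P(F) = 3 - 4 = -1)
G = 9 (G = 8 - 1*(-1) = 8 + 1 = 9)
U = -4 (U = -1 - 3 = -4)
(G*m(-2, 4))*U = (9*4)*(-4) = 36*(-4) = -144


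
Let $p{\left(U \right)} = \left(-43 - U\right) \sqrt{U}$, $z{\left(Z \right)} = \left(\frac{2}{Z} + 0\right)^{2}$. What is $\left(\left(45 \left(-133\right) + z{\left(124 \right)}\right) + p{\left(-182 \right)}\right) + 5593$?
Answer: $- \frac{1506847}{3844} + 139 i \sqrt{182} \approx -392.0 + 1875.2 i$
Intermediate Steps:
$z{\left(Z \right)} = \frac{4}{Z^{2}}$ ($z{\left(Z \right)} = \left(\frac{2}{Z}\right)^{2} = \frac{4}{Z^{2}}$)
$p{\left(U \right)} = \sqrt{U} \left(-43 - U\right)$
$\left(\left(45 \left(-133\right) + z{\left(124 \right)}\right) + p{\left(-182 \right)}\right) + 5593 = \left(\left(45 \left(-133\right) + \frac{4}{15376}\right) + \sqrt{-182} \left(-43 - -182\right)\right) + 5593 = \left(\left(-5985 + 4 \cdot \frac{1}{15376}\right) + i \sqrt{182} \left(-43 + 182\right)\right) + 5593 = \left(\left(-5985 + \frac{1}{3844}\right) + i \sqrt{182} \cdot 139\right) + 5593 = \left(- \frac{23006339}{3844} + 139 i \sqrt{182}\right) + 5593 = - \frac{1506847}{3844} + 139 i \sqrt{182}$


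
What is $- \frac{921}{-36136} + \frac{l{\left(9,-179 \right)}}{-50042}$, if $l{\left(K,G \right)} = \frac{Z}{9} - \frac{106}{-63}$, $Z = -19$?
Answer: $\frac{161364591}{6329111992} \approx 0.025496$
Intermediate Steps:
$l{\left(K,G \right)} = - \frac{3}{7}$ ($l{\left(K,G \right)} = - \frac{19}{9} - \frac{106}{-63} = \left(-19\right) \frac{1}{9} - - \frac{106}{63} = - \frac{19}{9} + \frac{106}{63} = - \frac{3}{7}$)
$- \frac{921}{-36136} + \frac{l{\left(9,-179 \right)}}{-50042} = - \frac{921}{-36136} - \frac{3}{7 \left(-50042\right)} = \left(-921\right) \left(- \frac{1}{36136}\right) - - \frac{3}{350294} = \frac{921}{36136} + \frac{3}{350294} = \frac{161364591}{6329111992}$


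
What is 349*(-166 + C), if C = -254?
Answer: -146580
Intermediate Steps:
349*(-166 + C) = 349*(-166 - 254) = 349*(-420) = -146580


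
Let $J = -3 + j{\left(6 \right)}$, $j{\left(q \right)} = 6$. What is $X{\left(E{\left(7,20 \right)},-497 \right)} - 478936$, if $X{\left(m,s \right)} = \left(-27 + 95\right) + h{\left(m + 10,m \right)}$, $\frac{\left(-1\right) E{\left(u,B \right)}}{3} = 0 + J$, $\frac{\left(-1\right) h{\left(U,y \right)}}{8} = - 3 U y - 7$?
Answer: $-479028$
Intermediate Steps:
$J = 3$ ($J = -3 + 6 = 3$)
$h{\left(U,y \right)} = 56 + 24 U y$ ($h{\left(U,y \right)} = - 8 \left(- 3 U y - 7\right) = - 8 \left(-7 - 3 U y\right) = 56 + 24 U y$)
$E{\left(u,B \right)} = -9$ ($E{\left(u,B \right)} = - 3 \left(0 + 3\right) = \left(-3\right) 3 = -9$)
$X{\left(m,s \right)} = 124 + 24 m \left(10 + m\right)$ ($X{\left(m,s \right)} = \left(-27 + 95\right) + \left(56 + 24 \left(m + 10\right) m\right) = 68 + \left(56 + 24 \left(10 + m\right) m\right) = 68 + \left(56 + 24 m \left(10 + m\right)\right) = 124 + 24 m \left(10 + m\right)$)
$X{\left(E{\left(7,20 \right)},-497 \right)} - 478936 = \left(124 + 24 \left(-9\right) \left(10 - 9\right)\right) - 478936 = \left(124 + 24 \left(-9\right) 1\right) - 478936 = \left(124 - 216\right) - 478936 = -92 - 478936 = -479028$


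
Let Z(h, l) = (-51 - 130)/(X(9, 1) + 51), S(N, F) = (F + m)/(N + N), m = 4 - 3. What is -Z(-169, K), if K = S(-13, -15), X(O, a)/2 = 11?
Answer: 181/73 ≈ 2.4795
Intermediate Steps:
X(O, a) = 22 (X(O, a) = 2*11 = 22)
m = 1
S(N, F) = (1 + F)/(2*N) (S(N, F) = (F + 1)/(N + N) = (1 + F)/((2*N)) = (1 + F)*(1/(2*N)) = (1 + F)/(2*N))
K = 7/13 (K = (½)*(1 - 15)/(-13) = (½)*(-1/13)*(-14) = 7/13 ≈ 0.53846)
Z(h, l) = -181/73 (Z(h, l) = (-51 - 130)/(22 + 51) = -181/73)
-Z(-169, K) = -1*(-181/73) = 181/73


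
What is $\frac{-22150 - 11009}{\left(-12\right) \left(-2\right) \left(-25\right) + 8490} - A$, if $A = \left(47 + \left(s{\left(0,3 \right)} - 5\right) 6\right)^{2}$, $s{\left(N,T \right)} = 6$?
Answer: $- \frac{7398723}{2630} \approx -2813.2$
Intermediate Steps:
$A = 2809$ ($A = \left(47 + \left(6 - 5\right) 6\right)^{2} = \left(47 + 1 \cdot 6\right)^{2} = \left(47 + 6\right)^{2} = 53^{2} = 2809$)
$\frac{-22150 - 11009}{\left(-12\right) \left(-2\right) \left(-25\right) + 8490} - A = \frac{-22150 - 11009}{\left(-12\right) \left(-2\right) \left(-25\right) + 8490} - 2809 = - \frac{33159}{24 \left(-25\right) + 8490} - 2809 = - \frac{33159}{-600 + 8490} - 2809 = - \frac{33159}{7890} - 2809 = \left(-33159\right) \frac{1}{7890} - 2809 = - \frac{11053}{2630} - 2809 = - \frac{7398723}{2630}$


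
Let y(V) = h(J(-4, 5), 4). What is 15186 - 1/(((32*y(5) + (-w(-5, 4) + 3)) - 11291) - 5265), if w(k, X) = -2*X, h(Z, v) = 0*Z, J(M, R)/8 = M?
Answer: 251252371/16545 ≈ 15186.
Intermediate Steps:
J(M, R) = 8*M
h(Z, v) = 0
y(V) = 0
15186 - 1/(((32*y(5) + (-w(-5, 4) + 3)) - 11291) - 5265) = 15186 - 1/(((32*0 + (-(-2)*4 + 3)) - 11291) - 5265) = 15186 - 1/(((0 + (-1*(-8) + 3)) - 11291) - 5265) = 15186 - 1/(((0 + (8 + 3)) - 11291) - 5265) = 15186 - 1/(((0 + 11) - 11291) - 5265) = 15186 - 1/((11 - 11291) - 5265) = 15186 - 1/(-11280 - 5265) = 15186 - 1/(-16545) = 15186 - 1*(-1/16545) = 15186 + 1/16545 = 251252371/16545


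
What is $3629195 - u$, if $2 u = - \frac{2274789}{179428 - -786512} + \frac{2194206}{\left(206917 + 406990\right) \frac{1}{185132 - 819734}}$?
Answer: $\frac{269010858221853243}{56475935960} \approx 4.7633 \cdot 10^{6}$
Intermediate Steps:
$u = - \frac{64048673815501043}{56475935960}$ ($u = \frac{- \frac{2274789}{179428 - -786512} + \frac{2194206}{\left(206917 + 406990\right) \frac{1}{185132 - 819734}}}{2} = \frac{- \frac{2274789}{179428 + 786512} + \frac{2194206}{613907 \frac{1}{-634602}}}{2} = \frac{- \frac{2274789}{965940} + \frac{2194206}{613907 \left(- \frac{1}{634602}\right)}}{2} = \frac{\left(-2274789\right) \frac{1}{965940} + \frac{2194206}{- \frac{613907}{634602}}}{2} = \frac{- \frac{758263}{321980} + 2194206 \left(- \frac{634602}{613907}\right)}{2} = \frac{- \frac{758263}{321980} - \frac{198921073716}{87701}}{2} = \frac{1}{2} \left(- \frac{64048673815501043}{28237967980}\right) = - \frac{64048673815501043}{56475935960} \approx -1.1341 \cdot 10^{6}$)
$3629195 - u = 3629195 - - \frac{64048673815501043}{56475935960} = 3629195 + \frac{64048673815501043}{56475935960} = \frac{269010858221853243}{56475935960}$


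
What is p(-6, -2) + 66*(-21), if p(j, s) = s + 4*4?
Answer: -1372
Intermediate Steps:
p(j, s) = 16 + s (p(j, s) = s + 16 = 16 + s)
p(-6, -2) + 66*(-21) = (16 - 2) + 66*(-21) = 14 - 1386 = -1372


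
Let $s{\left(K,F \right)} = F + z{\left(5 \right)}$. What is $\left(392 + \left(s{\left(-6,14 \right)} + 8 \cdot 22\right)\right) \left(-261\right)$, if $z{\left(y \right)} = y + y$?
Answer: $-154512$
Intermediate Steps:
$z{\left(y \right)} = 2 y$
$s{\left(K,F \right)} = 10 + F$ ($s{\left(K,F \right)} = F + 2 \cdot 5 = F + 10 = 10 + F$)
$\left(392 + \left(s{\left(-6,14 \right)} + 8 \cdot 22\right)\right) \left(-261\right) = \left(392 + \left(\left(10 + 14\right) + 8 \cdot 22\right)\right) \left(-261\right) = \left(392 + \left(24 + 176\right)\right) \left(-261\right) = \left(392 + 200\right) \left(-261\right) = 592 \left(-261\right) = -154512$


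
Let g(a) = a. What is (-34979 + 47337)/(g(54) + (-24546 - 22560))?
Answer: -6179/23526 ≈ -0.26265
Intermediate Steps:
(-34979 + 47337)/(g(54) + (-24546 - 22560)) = (-34979 + 47337)/(54 + (-24546 - 22560)) = 12358/(54 - 47106) = 12358/(-47052) = 12358*(-1/47052) = -6179/23526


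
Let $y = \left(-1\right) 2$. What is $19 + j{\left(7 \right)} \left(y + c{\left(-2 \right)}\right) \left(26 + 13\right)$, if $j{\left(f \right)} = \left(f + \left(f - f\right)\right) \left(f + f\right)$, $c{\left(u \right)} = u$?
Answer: $-15269$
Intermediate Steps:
$j{\left(f \right)} = 2 f^{2}$ ($j{\left(f \right)} = \left(f + 0\right) 2 f = f 2 f = 2 f^{2}$)
$y = -2$
$19 + j{\left(7 \right)} \left(y + c{\left(-2 \right)}\right) \left(26 + 13\right) = 19 + 2 \cdot 7^{2} \left(-2 - 2\right) \left(26 + 13\right) = 19 + 2 \cdot 49 \left(\left(-4\right) 39\right) = 19 + 98 \left(-156\right) = 19 - 15288 = -15269$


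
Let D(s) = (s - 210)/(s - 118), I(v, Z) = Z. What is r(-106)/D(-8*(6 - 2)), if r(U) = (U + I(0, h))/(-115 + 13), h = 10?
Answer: 1200/2057 ≈ 0.58337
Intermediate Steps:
r(U) = -5/51 - U/102 (r(U) = (U + 10)/(-115 + 13) = (10 + U)/(-102) = (10 + U)*(-1/102) = -5/51 - U/102)
D(s) = (-210 + s)/(-118 + s)
r(-106)/D(-8*(6 - 2)) = (-5/51 - 1/102*(-106))/(((-210 - 8*(6 - 2))/(-118 - 8*(6 - 2)))) = (-5/51 + 53/51)/(((-210 - 8*4)/(-118 - 8*4))) = 16/(17*(((-210 - 32)/(-118 - 32)))) = 16/(17*((-242/(-150)))) = 16/(17*((-1/150*(-242)))) = 16/(17*(121/75)) = (16/17)*(75/121) = 1200/2057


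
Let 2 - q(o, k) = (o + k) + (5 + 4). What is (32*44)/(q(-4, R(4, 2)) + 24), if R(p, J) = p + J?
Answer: 1408/15 ≈ 93.867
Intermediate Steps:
R(p, J) = J + p
q(o, k) = -7 - k - o (q(o, k) = 2 - ((o + k) + (5 + 4)) = 2 - ((k + o) + 9) = 2 - (9 + k + o) = 2 + (-9 - k - o) = -7 - k - o)
(32*44)/(q(-4, R(4, 2)) + 24) = (32*44)/((-7 - (2 + 4) - 1*(-4)) + 24) = 1408/((-7 - 1*6 + 4) + 24) = 1408/((-7 - 6 + 4) + 24) = 1408/(-9 + 24) = 1408/15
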